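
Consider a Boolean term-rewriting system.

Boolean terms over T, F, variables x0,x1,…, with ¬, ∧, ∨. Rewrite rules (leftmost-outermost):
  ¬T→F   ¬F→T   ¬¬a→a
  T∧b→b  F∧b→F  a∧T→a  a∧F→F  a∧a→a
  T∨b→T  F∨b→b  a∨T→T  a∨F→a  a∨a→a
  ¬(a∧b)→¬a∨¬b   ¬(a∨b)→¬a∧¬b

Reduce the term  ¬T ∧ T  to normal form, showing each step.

Answer: normal form = F  (in 2 steps)

Working:
  start: ¬T ∧ T
  →1  ¬T
  →2  F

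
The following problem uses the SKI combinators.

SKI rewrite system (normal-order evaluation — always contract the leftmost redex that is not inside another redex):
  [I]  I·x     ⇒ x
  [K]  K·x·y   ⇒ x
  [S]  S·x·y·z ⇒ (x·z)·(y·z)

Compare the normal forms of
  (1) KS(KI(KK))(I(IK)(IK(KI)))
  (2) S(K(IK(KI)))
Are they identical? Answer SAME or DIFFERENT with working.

Answer: SAME — A ⇓ S(K(K(KI))), B ⇓ S(K(K(KI)))

Derivation:
Term A:
  start: KS(KI(KK))(I(IK)(IK(KI)))
  →1  S(I(IK)(IK(KI)))
  →2  S(IK(IK(KI)))
  →3  S(K(IK(KI)))
  →4  S(K(K(KI)))

Term B:
  start: S(K(IK(KI)))
  →1  S(K(K(KI)))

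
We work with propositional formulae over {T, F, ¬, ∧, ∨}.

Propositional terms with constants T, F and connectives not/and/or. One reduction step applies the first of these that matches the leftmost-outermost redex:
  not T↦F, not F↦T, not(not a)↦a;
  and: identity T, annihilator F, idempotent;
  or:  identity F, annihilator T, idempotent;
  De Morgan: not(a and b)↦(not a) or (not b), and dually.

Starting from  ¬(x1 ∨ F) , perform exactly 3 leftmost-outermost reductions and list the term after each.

  start: ¬(x1 ∨ F)
  →1  ¬x1 ∧ ¬F
  →2  ¬x1 ∧ T
  →3  ¬x1

Answer: after 3 steps: ¬x1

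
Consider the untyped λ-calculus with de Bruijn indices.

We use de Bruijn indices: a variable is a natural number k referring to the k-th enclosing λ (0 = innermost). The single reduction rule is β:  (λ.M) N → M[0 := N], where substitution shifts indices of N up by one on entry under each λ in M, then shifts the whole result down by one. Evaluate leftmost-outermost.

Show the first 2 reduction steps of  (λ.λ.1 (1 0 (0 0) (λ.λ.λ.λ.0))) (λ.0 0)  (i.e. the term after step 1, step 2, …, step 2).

Answer: after 2 steps: λ.(λ.0 0) 0 (0 0) (λ.λ.λ.λ.0) ((λ.0 0) 0 (0 0) (λ.λ.λ.λ.0))

Derivation:
  start: (λ.λ.1 (1 0 (0 0) (λ.λ.λ.λ.0))) (λ.0 0)
  step 1: λ.(λ.0 0) ((λ.0 0) 0 (0 0) (λ.λ.λ.λ.0))
  step 2: λ.(λ.0 0) 0 (0 0) (λ.λ.λ.λ.0) ((λ.0 0) 0 (0 0) (λ.λ.λ.λ.0))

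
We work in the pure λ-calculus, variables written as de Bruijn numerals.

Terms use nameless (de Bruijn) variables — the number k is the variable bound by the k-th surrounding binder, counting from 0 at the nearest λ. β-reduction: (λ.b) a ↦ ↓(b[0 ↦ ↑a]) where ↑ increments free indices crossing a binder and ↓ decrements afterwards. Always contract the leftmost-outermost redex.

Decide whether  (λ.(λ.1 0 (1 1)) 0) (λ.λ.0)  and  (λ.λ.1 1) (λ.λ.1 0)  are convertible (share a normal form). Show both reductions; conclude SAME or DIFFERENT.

Term A:
  start: (λ.(λ.1 0 (1 1)) 0) (λ.λ.0)
  step 1: (λ.(λ.λ.0) 0 ((λ.λ.0) (λ.λ.0))) (λ.λ.0)
  step 2: (λ.λ.0) (λ.λ.0) ((λ.λ.0) (λ.λ.0))
  step 3: (λ.0) ((λ.λ.0) (λ.λ.0))
  step 4: (λ.λ.0) (λ.λ.0)
  step 5: λ.0

Term B:
  start: (λ.λ.1 1) (λ.λ.1 0)
  step 1: λ.(λ.λ.1 0) (λ.λ.1 0)
  step 2: λ.λ.(λ.λ.1 0) 0
  step 3: λ.λ.λ.1 0

Answer: DIFFERENT — A ⇓ λ.0, B ⇓ λ.λ.λ.1 0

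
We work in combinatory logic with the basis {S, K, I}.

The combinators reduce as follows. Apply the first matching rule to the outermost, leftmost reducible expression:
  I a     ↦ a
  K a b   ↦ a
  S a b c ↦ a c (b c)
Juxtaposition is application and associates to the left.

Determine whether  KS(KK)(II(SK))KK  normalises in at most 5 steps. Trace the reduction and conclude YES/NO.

  start: KS(KK)(II(SK))KK
  →1  S(II(SK))KK
  →2  II(SK)K(KK)
  →3  I(SK)K(KK)
  →4  SKK(KK)
  →5  K(KK)(K(KK))

Answer: NO — after 5 steps the term is K(KK)(K(KK)), not yet normal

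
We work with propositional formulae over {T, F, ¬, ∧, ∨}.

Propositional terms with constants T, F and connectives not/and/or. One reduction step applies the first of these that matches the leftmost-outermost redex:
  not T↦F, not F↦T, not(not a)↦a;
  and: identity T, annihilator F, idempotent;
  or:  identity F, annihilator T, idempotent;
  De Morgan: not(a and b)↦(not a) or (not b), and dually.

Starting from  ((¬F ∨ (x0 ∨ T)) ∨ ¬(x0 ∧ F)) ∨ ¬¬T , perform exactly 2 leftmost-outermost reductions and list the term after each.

Answer: after 2 steps: (T ∨ ¬(x0 ∧ F)) ∨ ¬¬T

Derivation:
  start: ((¬F ∨ (x0 ∨ T)) ∨ ¬(x0 ∧ F)) ∨ ¬¬T
  [1] ((T ∨ (x0 ∨ T)) ∨ ¬(x0 ∧ F)) ∨ ¬¬T
  [2] (T ∨ ¬(x0 ∧ F)) ∨ ¬¬T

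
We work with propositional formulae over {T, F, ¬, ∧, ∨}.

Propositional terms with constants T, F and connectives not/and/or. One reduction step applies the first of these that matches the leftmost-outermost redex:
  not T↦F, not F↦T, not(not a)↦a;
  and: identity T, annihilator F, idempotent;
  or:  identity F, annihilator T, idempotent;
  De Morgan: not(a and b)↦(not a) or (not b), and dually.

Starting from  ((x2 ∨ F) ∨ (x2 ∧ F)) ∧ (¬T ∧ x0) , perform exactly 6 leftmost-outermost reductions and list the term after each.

Answer: after 6 steps: F

Working:
  start: ((x2 ∨ F) ∨ (x2 ∧ F)) ∧ (¬T ∧ x0)
  step 1: (x2 ∨ (x2 ∧ F)) ∧ (¬T ∧ x0)
  step 2: (x2 ∨ F) ∧ (¬T ∧ x0)
  step 3: x2 ∧ (¬T ∧ x0)
  step 4: x2 ∧ (F ∧ x0)
  step 5: x2 ∧ F
  step 6: F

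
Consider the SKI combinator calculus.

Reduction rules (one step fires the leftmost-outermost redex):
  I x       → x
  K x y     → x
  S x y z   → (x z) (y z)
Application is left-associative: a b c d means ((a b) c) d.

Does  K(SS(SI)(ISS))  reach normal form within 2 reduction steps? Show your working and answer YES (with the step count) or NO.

  start: K(SS(SI)(ISS))
  step 1: K(S(ISS)(SI(ISS)))
  step 2: K(S(SS)(SI(ISS)))

Answer: NO — after 2 steps the term is K(S(SS)(SI(ISS))), not yet normal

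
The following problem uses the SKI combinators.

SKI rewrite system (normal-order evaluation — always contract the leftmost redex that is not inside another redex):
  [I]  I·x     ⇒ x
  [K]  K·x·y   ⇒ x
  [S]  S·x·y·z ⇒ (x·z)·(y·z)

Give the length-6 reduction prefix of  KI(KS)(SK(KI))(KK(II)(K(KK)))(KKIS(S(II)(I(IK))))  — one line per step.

Answer: after 6 steps: K(KK)

Derivation:
  start: KI(KS)(SK(KI))(KK(II)(K(KK)))(KKIS(S(II)(I(IK))))
  →1  I(SK(KI))(KK(II)(K(KK)))(KKIS(S(II)(I(IK))))
  →2  SK(KI)(KK(II)(K(KK)))(KKIS(S(II)(I(IK))))
  →3  K(KK(II)(K(KK)))(KI(KK(II)(K(KK))))(KKIS(S(II)(I(IK))))
  →4  KK(II)(K(KK))(KKIS(S(II)(I(IK))))
  →5  K(K(KK))(KKIS(S(II)(I(IK))))
  →6  K(KK)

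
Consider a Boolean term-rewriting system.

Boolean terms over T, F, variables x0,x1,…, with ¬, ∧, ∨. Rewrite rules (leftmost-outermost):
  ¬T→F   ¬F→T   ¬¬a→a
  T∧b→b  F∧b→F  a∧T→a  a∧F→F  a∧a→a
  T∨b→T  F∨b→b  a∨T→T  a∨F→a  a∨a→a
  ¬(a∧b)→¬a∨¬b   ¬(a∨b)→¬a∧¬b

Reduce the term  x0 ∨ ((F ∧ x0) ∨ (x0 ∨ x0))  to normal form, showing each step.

  start: x0 ∨ ((F ∧ x0) ∨ (x0 ∨ x0))
  step 1: x0 ∨ (F ∨ (x0 ∨ x0))
  step 2: x0 ∨ (x0 ∨ x0)
  step 3: x0 ∨ x0
  step 4: x0

Answer: normal form = x0  (in 4 steps)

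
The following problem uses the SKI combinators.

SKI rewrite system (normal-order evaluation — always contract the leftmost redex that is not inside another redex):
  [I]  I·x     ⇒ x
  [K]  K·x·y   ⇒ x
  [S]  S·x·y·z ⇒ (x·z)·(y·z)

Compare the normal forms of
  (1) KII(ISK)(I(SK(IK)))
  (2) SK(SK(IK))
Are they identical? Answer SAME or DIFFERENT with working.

Answer: SAME — A ⇓ SK(SKK), B ⇓ SK(SKK)

Working:
Term A:
  start: KII(ISK)(I(SK(IK)))
  step 1: I(ISK)(I(SK(IK)))
  step 2: ISK(I(SK(IK)))
  step 3: SK(I(SK(IK)))
  step 4: SK(SK(IK))
  step 5: SK(SKK)

Term B:
  start: SK(SK(IK))
  step 1: SK(SKK)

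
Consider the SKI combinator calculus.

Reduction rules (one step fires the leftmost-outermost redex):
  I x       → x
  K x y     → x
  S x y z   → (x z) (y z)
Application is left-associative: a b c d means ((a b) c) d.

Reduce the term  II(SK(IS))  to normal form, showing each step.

  start: II(SK(IS))
  step 1: I(SK(IS))
  step 2: SK(IS)
  step 3: SKS

Answer: normal form = SKS  (in 3 steps)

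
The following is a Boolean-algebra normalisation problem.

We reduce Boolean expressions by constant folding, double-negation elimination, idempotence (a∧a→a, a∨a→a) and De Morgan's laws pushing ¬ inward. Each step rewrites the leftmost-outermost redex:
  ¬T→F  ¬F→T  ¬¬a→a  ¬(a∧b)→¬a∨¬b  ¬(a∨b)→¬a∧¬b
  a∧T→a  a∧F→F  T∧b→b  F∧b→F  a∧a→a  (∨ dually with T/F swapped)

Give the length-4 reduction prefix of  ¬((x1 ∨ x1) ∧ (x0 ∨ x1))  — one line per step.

  start: ¬((x1 ∨ x1) ∧ (x0 ∨ x1))
  step 1: ¬(x1 ∨ x1) ∨ ¬(x0 ∨ x1)
  step 2: (¬x1 ∧ ¬x1) ∨ ¬(x0 ∨ x1)
  step 3: ¬x1 ∨ ¬(x0 ∨ x1)
  step 4: ¬x1 ∨ (¬x0 ∧ ¬x1)

Answer: after 4 steps: ¬x1 ∨ (¬x0 ∧ ¬x1)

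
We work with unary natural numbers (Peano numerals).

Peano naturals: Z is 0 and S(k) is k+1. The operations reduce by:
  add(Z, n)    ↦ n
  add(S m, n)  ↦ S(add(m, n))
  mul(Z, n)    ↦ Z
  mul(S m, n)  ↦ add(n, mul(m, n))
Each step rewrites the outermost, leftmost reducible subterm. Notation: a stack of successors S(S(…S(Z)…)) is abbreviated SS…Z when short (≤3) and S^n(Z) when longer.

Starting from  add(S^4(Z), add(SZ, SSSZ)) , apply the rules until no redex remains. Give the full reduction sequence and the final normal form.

Answer: normal form = S^8(Z)  (in 7 steps)

Derivation:
  start: add(S^4(Z), add(SZ, SSSZ))
  step 1: S(add(SSSZ, add(SZ, SSSZ)))
  step 2: S(S(add(SSZ, add(SZ, SSSZ))))
  step 3: S(S(S(add(SZ, add(SZ, SSSZ)))))
  step 4: S(S(S(S(add(Z, add(SZ, SSSZ))))))
  step 5: S(S(S(S(add(SZ, SSSZ)))))
  step 6: S(S(S(S(S(add(Z, SSSZ))))))
  step 7: S^8(Z)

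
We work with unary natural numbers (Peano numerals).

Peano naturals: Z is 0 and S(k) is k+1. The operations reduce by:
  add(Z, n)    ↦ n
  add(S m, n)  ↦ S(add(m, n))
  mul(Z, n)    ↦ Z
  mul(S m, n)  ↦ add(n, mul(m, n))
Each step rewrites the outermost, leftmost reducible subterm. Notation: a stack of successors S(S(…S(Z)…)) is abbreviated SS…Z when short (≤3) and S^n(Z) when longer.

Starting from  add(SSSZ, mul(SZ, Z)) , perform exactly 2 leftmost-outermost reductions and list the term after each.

  start: add(SSSZ, mul(SZ, Z))
  [1] S(add(SSZ, mul(SZ, Z)))
  [2] S(S(add(SZ, mul(SZ, Z))))

Answer: after 2 steps: S(S(add(SZ, mul(SZ, Z))))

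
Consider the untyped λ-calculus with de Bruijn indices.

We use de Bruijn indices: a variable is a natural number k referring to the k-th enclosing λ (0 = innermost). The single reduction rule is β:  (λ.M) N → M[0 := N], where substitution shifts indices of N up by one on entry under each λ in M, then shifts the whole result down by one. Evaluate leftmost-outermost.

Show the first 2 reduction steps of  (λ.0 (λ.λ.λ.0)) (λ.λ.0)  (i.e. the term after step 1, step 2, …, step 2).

Answer: after 2 steps: λ.0

Working:
  start: (λ.0 (λ.λ.λ.0)) (λ.λ.0)
  →1  (λ.λ.0) (λ.λ.λ.0)
  →2  λ.0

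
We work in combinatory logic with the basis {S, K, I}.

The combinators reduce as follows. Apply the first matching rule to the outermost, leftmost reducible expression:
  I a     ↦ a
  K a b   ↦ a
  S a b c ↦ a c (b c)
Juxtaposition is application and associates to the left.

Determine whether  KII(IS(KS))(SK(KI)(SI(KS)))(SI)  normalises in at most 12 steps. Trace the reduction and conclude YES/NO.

Answer: YES — reaches normal form S(SIS) in 10 ≤ 12 steps

Derivation:
  start: KII(IS(KS))(SK(KI)(SI(KS)))(SI)
  step 1: I(IS(KS))(SK(KI)(SI(KS)))(SI)
  step 2: IS(KS)(SK(KI)(SI(KS)))(SI)
  step 3: S(KS)(SK(KI)(SI(KS)))(SI)
  step 4: KS(SI)(SK(KI)(SI(KS))(SI))
  step 5: S(SK(KI)(SI(KS))(SI))
  step 6: S(K(SI(KS))(KI(SI(KS)))(SI))
  step 7: S(SI(KS)(SI))
  step 8: S(I(SI)(KS(SI)))
  step 9: S(SI(KS(SI)))
  step 10: S(SIS)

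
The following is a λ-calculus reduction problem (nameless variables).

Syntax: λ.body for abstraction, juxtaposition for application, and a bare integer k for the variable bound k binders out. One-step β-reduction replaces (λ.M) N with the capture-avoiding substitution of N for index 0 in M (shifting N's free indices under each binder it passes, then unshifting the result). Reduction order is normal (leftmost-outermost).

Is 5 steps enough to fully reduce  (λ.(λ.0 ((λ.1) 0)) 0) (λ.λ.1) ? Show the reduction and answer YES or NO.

Answer: YES — reaches normal form λ.λ.λ.1 in 4 ≤ 5 steps

Derivation:
  start: (λ.(λ.0 ((λ.1) 0)) 0) (λ.λ.1)
  step 1: (λ.0 ((λ.1) 0)) (λ.λ.1)
  step 2: (λ.λ.1) ((λ.λ.λ.1) (λ.λ.1))
  step 3: λ.(λ.λ.λ.1) (λ.λ.1)
  step 4: λ.λ.λ.1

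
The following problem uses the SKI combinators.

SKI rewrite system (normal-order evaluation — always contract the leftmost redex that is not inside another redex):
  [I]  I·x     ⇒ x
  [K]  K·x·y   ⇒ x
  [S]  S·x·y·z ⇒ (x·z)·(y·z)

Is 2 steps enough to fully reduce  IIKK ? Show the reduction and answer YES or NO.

  start: IIKK
  →1  IKK
  →2  KK

Answer: YES — reaches normal form KK in 2 ≤ 2 steps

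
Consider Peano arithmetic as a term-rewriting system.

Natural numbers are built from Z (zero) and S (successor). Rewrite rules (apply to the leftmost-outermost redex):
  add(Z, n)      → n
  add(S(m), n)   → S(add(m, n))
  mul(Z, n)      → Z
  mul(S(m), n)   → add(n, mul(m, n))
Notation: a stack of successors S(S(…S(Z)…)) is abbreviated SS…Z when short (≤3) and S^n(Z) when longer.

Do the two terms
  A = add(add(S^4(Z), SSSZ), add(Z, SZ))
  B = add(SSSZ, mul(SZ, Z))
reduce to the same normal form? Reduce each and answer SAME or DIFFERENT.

Term A:
  start: add(add(S^4(Z), SSSZ), add(Z, SZ))
  [1] add(S(add(SSSZ, SSSZ)), add(Z, SZ))
  [2] S(add(add(SSSZ, SSSZ), add(Z, SZ)))
  [3] S(add(S(add(SSZ, SSSZ)), add(Z, SZ)))
  [4] S(S(add(add(SSZ, SSSZ), add(Z, SZ))))
  [5] S(S(add(S(add(SZ, SSSZ)), add(Z, SZ))))
  [6] S(S(S(add(add(SZ, SSSZ), add(Z, SZ)))))
  [7] S(S(S(add(S(add(Z, SSSZ)), add(Z, SZ)))))
  [8] S(S(S(S(add(add(Z, SSSZ), add(Z, SZ))))))
  [9] S(S(S(S(add(SSSZ, add(Z, SZ))))))
  [10] S(S(S(S(S(add(SSZ, add(Z, SZ)))))))
  [11] S(S(S(S(S(S(add(SZ, add(Z, SZ))))))))
  [12] S(S(S(S(S(S(S(add(Z, add(Z, SZ)))))))))
  [13] S(S(S(S(S(S(S(add(Z, SZ))))))))
  [14] S^8(Z)

Term B:
  start: add(SSSZ, mul(SZ, Z))
  [1] S(add(SSZ, mul(SZ, Z)))
  [2] S(S(add(SZ, mul(SZ, Z))))
  [3] S(S(S(add(Z, mul(SZ, Z)))))
  [4] S(S(S(mul(SZ, Z))))
  [5] S(S(S(add(Z, mul(Z, Z)))))
  [6] S(S(S(mul(Z, Z))))
  [7] SSSZ

Answer: DIFFERENT — A ⇓ S^8(Z), B ⇓ SSSZ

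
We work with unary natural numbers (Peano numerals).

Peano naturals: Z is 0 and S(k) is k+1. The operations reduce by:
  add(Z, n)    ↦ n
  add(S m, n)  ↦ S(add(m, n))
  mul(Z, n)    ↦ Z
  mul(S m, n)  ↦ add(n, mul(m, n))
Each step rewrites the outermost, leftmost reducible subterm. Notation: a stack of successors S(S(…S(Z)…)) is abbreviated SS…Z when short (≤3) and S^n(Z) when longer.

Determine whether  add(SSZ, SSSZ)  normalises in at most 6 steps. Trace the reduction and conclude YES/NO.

  start: add(SSZ, SSSZ)
  →1  S(add(SZ, SSSZ))
  →2  S(S(add(Z, SSSZ)))
  →3  S^5(Z)

Answer: YES — reaches normal form S^5(Z) in 3 ≤ 6 steps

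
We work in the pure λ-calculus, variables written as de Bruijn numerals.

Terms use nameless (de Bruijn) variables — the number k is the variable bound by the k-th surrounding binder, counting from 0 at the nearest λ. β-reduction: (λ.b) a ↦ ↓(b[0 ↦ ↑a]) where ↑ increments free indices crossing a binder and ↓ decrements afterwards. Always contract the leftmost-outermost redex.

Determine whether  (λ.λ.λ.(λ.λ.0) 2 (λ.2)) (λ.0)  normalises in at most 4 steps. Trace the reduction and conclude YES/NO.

Answer: YES — reaches normal form λ.λ.λ.2 in 3 ≤ 4 steps

Reduction:
  start: (λ.λ.λ.(λ.λ.0) 2 (λ.2)) (λ.0)
  step 1: λ.λ.(λ.λ.0) (λ.0) (λ.2)
  step 2: λ.λ.(λ.0) (λ.2)
  step 3: λ.λ.λ.2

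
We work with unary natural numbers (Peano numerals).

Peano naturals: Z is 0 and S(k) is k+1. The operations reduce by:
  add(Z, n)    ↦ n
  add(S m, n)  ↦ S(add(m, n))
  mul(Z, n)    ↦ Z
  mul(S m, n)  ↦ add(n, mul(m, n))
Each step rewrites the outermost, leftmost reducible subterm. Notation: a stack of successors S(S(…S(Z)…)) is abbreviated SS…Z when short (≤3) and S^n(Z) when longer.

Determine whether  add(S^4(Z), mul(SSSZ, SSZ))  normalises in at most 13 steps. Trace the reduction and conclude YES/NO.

Answer: NO — after 13 steps the term is S(S(S(S(S(S(S(S(mul(SZ, SSZ))))))))), not yet normal

Derivation:
  start: add(S^4(Z), mul(SSSZ, SSZ))
  →1  S(add(SSSZ, mul(SSSZ, SSZ)))
  →2  S(S(add(SSZ, mul(SSSZ, SSZ))))
  →3  S(S(S(add(SZ, mul(SSSZ, SSZ)))))
  →4  S(S(S(S(add(Z, mul(SSSZ, SSZ))))))
  →5  S(S(S(S(mul(SSSZ, SSZ)))))
  →6  S(S(S(S(add(SSZ, mul(SSZ, SSZ))))))
  →7  S(S(S(S(S(add(SZ, mul(SSZ, SSZ)))))))
  →8  S(S(S(S(S(S(add(Z, mul(SSZ, SSZ))))))))
  →9  S(S(S(S(S(S(mul(SSZ, SSZ)))))))
  →10  S(S(S(S(S(S(add(SSZ, mul(SZ, SSZ))))))))
  →11  S(S(S(S(S(S(S(add(SZ, mul(SZ, SSZ)))))))))
  →12  S(S(S(S(S(S(S(S(add(Z, mul(SZ, SSZ))))))))))
  →13  S(S(S(S(S(S(S(S(mul(SZ, SSZ)))))))))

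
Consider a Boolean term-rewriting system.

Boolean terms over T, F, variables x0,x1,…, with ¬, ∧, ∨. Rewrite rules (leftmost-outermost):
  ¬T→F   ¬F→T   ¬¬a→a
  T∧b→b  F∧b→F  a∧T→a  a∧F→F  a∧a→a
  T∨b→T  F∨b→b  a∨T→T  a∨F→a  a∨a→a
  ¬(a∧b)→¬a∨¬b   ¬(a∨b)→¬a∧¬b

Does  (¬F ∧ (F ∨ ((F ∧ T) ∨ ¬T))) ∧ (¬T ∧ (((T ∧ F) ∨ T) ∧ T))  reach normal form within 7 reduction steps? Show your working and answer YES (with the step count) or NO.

Answer: YES — reaches normal form F in 7 ≤ 7 steps

Derivation:
  start: (¬F ∧ (F ∨ ((F ∧ T) ∨ ¬T))) ∧ (¬T ∧ (((T ∧ F) ∨ T) ∧ T))
  →1  (T ∧ (F ∨ ((F ∧ T) ∨ ¬T))) ∧ (¬T ∧ (((T ∧ F) ∨ T) ∧ T))
  →2  (F ∨ ((F ∧ T) ∨ ¬T)) ∧ (¬T ∧ (((T ∧ F) ∨ T) ∧ T))
  →3  ((F ∧ T) ∨ ¬T) ∧ (¬T ∧ (((T ∧ F) ∨ T) ∧ T))
  →4  (F ∨ ¬T) ∧ (¬T ∧ (((T ∧ F) ∨ T) ∧ T))
  →5  ¬T ∧ (¬T ∧ (((T ∧ F) ∨ T) ∧ T))
  →6  F ∧ (¬T ∧ (((T ∧ F) ∨ T) ∧ T))
  →7  F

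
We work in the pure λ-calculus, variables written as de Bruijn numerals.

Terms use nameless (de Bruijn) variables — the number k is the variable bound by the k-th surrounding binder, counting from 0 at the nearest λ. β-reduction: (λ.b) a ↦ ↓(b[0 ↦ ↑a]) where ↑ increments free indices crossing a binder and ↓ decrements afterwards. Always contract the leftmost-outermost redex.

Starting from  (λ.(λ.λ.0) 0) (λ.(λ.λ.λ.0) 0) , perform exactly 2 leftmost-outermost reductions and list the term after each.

Answer: after 2 steps: λ.0

Reduction:
  start: (λ.(λ.λ.0) 0) (λ.(λ.λ.λ.0) 0)
  step 1: (λ.λ.0) (λ.(λ.λ.λ.0) 0)
  step 2: λ.0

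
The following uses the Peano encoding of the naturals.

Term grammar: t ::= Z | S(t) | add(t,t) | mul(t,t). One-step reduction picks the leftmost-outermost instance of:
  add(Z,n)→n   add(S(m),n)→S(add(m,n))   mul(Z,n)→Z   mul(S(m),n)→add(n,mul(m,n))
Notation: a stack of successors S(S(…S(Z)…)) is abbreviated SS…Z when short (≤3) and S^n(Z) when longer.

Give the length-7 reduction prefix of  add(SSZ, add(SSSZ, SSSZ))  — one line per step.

Answer: after 7 steps: S^8(Z)

Reduction:
  start: add(SSZ, add(SSSZ, SSSZ))
  →1  S(add(SZ, add(SSSZ, SSSZ)))
  →2  S(S(add(Z, add(SSSZ, SSSZ))))
  →3  S(S(add(SSSZ, SSSZ)))
  →4  S(S(S(add(SSZ, SSSZ))))
  →5  S(S(S(S(add(SZ, SSSZ)))))
  →6  S(S(S(S(S(add(Z, SSSZ))))))
  →7  S^8(Z)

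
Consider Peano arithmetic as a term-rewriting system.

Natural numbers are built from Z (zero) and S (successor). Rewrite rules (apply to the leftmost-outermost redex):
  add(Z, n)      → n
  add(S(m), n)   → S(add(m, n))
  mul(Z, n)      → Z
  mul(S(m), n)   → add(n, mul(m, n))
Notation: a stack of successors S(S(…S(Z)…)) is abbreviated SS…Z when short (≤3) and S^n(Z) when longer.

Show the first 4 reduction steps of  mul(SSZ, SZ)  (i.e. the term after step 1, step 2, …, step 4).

Answer: after 4 steps: S(add(SZ, mul(Z, SZ)))

Reduction:
  start: mul(SSZ, SZ)
  →1  add(SZ, mul(SZ, SZ))
  →2  S(add(Z, mul(SZ, SZ)))
  →3  S(mul(SZ, SZ))
  →4  S(add(SZ, mul(Z, SZ)))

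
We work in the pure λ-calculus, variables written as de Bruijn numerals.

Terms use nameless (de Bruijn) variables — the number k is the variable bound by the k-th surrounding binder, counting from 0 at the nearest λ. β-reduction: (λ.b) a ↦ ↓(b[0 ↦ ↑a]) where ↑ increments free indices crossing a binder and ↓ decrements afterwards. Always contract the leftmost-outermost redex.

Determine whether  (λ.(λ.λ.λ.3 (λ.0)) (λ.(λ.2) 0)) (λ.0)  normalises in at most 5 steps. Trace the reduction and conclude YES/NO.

  start: (λ.(λ.λ.λ.3 (λ.0)) (λ.(λ.2) 0)) (λ.0)
  step 1: (λ.λ.λ.(λ.0) (λ.0)) (λ.(λ.λ.0) 0)
  step 2: λ.λ.(λ.0) (λ.0)
  step 3: λ.λ.λ.0

Answer: YES — reaches normal form λ.λ.λ.0 in 3 ≤ 5 steps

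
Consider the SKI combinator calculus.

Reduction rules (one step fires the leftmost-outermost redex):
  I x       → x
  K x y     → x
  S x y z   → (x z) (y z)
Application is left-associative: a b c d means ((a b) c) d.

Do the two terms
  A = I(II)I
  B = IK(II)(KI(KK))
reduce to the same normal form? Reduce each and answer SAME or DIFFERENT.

Answer: SAME — A ⇓ I, B ⇓ I

Reduction:
Term A:
  start: I(II)I
  →1  III
  →2  II
  →3  I

Term B:
  start: IK(II)(KI(KK))
  →1  K(II)(KI(KK))
  →2  II
  →3  I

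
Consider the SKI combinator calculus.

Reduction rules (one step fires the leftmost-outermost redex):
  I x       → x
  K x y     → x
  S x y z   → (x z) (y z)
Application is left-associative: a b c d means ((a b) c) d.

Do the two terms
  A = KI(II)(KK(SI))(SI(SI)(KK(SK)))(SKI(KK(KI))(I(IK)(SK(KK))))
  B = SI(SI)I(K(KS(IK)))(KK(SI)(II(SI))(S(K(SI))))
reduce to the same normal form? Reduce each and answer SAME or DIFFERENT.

Answer: DIFFERENT — A ⇓ K(SIK), B ⇓ S(SI)

Working:
Term A:
  start: KI(II)(KK(SI))(SI(SI)(KK(SK)))(SKI(KK(KI))(I(IK)(SK(KK))))
  [1] I(KK(SI))(SI(SI)(KK(SK)))(SKI(KK(KI))(I(IK)(SK(KK))))
  [2] KK(SI)(SI(SI)(KK(SK)))(SKI(KK(KI))(I(IK)(SK(KK))))
  [3] K(SI(SI)(KK(SK)))(SKI(KK(KI))(I(IK)(SK(KK))))
  [4] SI(SI)(KK(SK))
  [5] I(KK(SK))(SI(KK(SK)))
  [6] KK(SK)(SI(KK(SK)))
  [7] K(SI(KK(SK)))
  [8] K(SIK)

Term B:
  start: SI(SI)I(K(KS(IK)))(KK(SI)(II(SI))(S(K(SI))))
  [1] II(SII)(K(KS(IK)))(KK(SI)(II(SI))(S(K(SI))))
  [2] I(SII)(K(KS(IK)))(KK(SI)(II(SI))(S(K(SI))))
  [3] SII(K(KS(IK)))(KK(SI)(II(SI))(S(K(SI))))
  [4] I(K(KS(IK)))(I(K(KS(IK))))(KK(SI)(II(SI))(S(K(SI))))
  [5] K(KS(IK))(I(K(KS(IK))))(KK(SI)(II(SI))(S(K(SI))))
  [6] KS(IK)(KK(SI)(II(SI))(S(K(SI))))
  [7] S(KK(SI)(II(SI))(S(K(SI))))
  [8] S(K(II(SI))(S(K(SI))))
  [9] S(II(SI))
  [10] S(I(SI))
  [11] S(SI)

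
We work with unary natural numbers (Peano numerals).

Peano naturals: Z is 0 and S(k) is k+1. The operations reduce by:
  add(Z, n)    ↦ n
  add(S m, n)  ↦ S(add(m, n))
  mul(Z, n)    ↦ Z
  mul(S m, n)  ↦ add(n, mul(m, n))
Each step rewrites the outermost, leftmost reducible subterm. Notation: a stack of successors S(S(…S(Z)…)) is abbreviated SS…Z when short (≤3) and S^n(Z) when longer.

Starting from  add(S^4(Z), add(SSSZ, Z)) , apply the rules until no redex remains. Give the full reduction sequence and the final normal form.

Answer: normal form = S^7(Z)  (in 9 steps)

Working:
  start: add(S^4(Z), add(SSSZ, Z))
  →1  S(add(SSSZ, add(SSSZ, Z)))
  →2  S(S(add(SSZ, add(SSSZ, Z))))
  →3  S(S(S(add(SZ, add(SSSZ, Z)))))
  →4  S(S(S(S(add(Z, add(SSSZ, Z))))))
  →5  S(S(S(S(add(SSSZ, Z)))))
  →6  S(S(S(S(S(add(SSZ, Z))))))
  →7  S(S(S(S(S(S(add(SZ, Z)))))))
  →8  S(S(S(S(S(S(S(add(Z, Z))))))))
  →9  S^7(Z)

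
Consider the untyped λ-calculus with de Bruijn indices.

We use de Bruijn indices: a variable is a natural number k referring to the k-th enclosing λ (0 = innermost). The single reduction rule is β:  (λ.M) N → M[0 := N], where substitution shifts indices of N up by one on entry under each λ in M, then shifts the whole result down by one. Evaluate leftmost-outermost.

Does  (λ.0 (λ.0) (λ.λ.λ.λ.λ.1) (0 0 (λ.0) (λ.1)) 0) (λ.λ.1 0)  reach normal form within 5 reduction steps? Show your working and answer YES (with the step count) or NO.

Answer: NO — after 5 steps the term is (λ.λ.λ.λ.1) (λ.λ.1 0), not yet normal

Working:
  start: (λ.0 (λ.0) (λ.λ.λ.λ.λ.1) (0 0 (λ.0) (λ.1)) 0) (λ.λ.1 0)
  step 1: (λ.λ.1 0) (λ.0) (λ.λ.λ.λ.λ.1) ((λ.λ.1 0) (λ.λ.1 0) (λ.0) (λ.λ.λ.1 0)) (λ.λ.1 0)
  step 2: (λ.(λ.0) 0) (λ.λ.λ.λ.λ.1) ((λ.λ.1 0) (λ.λ.1 0) (λ.0) (λ.λ.λ.1 0)) (λ.λ.1 0)
  step 3: (λ.0) (λ.λ.λ.λ.λ.1) ((λ.λ.1 0) (λ.λ.1 0) (λ.0) (λ.λ.λ.1 0)) (λ.λ.1 0)
  step 4: (λ.λ.λ.λ.λ.1) ((λ.λ.1 0) (λ.λ.1 0) (λ.0) (λ.λ.λ.1 0)) (λ.λ.1 0)
  step 5: (λ.λ.λ.λ.1) (λ.λ.1 0)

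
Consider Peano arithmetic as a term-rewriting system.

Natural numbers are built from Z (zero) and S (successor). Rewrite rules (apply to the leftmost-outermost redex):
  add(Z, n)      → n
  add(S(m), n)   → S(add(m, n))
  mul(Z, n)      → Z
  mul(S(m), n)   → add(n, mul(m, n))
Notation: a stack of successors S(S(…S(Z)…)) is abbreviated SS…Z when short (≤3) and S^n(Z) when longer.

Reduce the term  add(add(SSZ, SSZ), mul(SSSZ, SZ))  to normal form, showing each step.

Answer: normal form = S^7(Z)  (in 18 steps)

Working:
  start: add(add(SSZ, SSZ), mul(SSSZ, SZ))
  [1] add(S(add(SZ, SSZ)), mul(SSSZ, SZ))
  [2] S(add(add(SZ, SSZ), mul(SSSZ, SZ)))
  [3] S(add(S(add(Z, SSZ)), mul(SSSZ, SZ)))
  [4] S(S(add(add(Z, SSZ), mul(SSSZ, SZ))))
  [5] S(S(add(SSZ, mul(SSSZ, SZ))))
  [6] S(S(S(add(SZ, mul(SSSZ, SZ)))))
  [7] S(S(S(S(add(Z, mul(SSSZ, SZ))))))
  [8] S(S(S(S(mul(SSSZ, SZ)))))
  [9] S(S(S(S(add(SZ, mul(SSZ, SZ))))))
  [10] S(S(S(S(S(add(Z, mul(SSZ, SZ)))))))
  [11] S(S(S(S(S(mul(SSZ, SZ))))))
  [12] S(S(S(S(S(add(SZ, mul(SZ, SZ)))))))
  [13] S(S(S(S(S(S(add(Z, mul(SZ, SZ))))))))
  [14] S(S(S(S(S(S(mul(SZ, SZ)))))))
  [15] S(S(S(S(S(S(add(SZ, mul(Z, SZ))))))))
  [16] S(S(S(S(S(S(S(add(Z, mul(Z, SZ)))))))))
  [17] S(S(S(S(S(S(S(mul(Z, SZ))))))))
  [18] S^7(Z)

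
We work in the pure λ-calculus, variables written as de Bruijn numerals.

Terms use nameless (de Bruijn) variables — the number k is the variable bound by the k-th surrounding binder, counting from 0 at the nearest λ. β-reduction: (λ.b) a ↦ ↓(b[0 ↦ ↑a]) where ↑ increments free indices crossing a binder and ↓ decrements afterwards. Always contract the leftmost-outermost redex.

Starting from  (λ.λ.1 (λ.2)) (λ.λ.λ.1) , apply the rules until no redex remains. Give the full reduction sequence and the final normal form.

  start: (λ.λ.1 (λ.2)) (λ.λ.λ.1)
  →1  λ.(λ.λ.λ.1) (λ.λ.λ.λ.1)
  →2  λ.λ.λ.1

Answer: normal form = λ.λ.λ.1  (in 2 steps)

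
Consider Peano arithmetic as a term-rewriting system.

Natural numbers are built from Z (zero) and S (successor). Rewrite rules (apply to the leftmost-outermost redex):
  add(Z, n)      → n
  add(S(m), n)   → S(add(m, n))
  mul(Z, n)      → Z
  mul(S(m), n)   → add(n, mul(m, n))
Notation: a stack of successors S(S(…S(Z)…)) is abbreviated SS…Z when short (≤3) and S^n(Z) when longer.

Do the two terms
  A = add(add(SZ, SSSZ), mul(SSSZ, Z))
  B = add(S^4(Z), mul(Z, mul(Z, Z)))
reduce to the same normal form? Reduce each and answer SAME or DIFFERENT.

Term A:
  start: add(add(SZ, SSSZ), mul(SSSZ, Z))
  [1] add(S(add(Z, SSSZ)), mul(SSSZ, Z))
  [2] S(add(add(Z, SSSZ), mul(SSSZ, Z)))
  [3] S(add(SSSZ, mul(SSSZ, Z)))
  [4] S(S(add(SSZ, mul(SSSZ, Z))))
  [5] S(S(S(add(SZ, mul(SSSZ, Z)))))
  [6] S(S(S(S(add(Z, mul(SSSZ, Z))))))
  [7] S(S(S(S(mul(SSSZ, Z)))))
  [8] S(S(S(S(add(Z, mul(SSZ, Z))))))
  [9] S(S(S(S(mul(SSZ, Z)))))
  [10] S(S(S(S(add(Z, mul(SZ, Z))))))
  [11] S(S(S(S(mul(SZ, Z)))))
  [12] S(S(S(S(add(Z, mul(Z, Z))))))
  [13] S(S(S(S(mul(Z, Z)))))
  [14] S^4(Z)

Term B:
  start: add(S^4(Z), mul(Z, mul(Z, Z)))
  [1] S(add(SSSZ, mul(Z, mul(Z, Z))))
  [2] S(S(add(SSZ, mul(Z, mul(Z, Z)))))
  [3] S(S(S(add(SZ, mul(Z, mul(Z, Z))))))
  [4] S(S(S(S(add(Z, mul(Z, mul(Z, Z)))))))
  [5] S(S(S(S(mul(Z, mul(Z, Z))))))
  [6] S^4(Z)

Answer: SAME — A ⇓ S^4(Z), B ⇓ S^4(Z)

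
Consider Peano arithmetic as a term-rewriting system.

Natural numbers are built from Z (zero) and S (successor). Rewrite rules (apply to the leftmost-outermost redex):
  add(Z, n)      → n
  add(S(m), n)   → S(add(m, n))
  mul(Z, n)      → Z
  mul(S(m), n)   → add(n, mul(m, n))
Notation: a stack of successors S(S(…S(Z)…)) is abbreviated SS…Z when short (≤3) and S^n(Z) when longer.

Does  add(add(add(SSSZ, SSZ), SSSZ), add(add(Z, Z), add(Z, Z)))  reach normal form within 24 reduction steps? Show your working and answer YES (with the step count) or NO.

  start: add(add(add(SSSZ, SSZ), SSSZ), add(add(Z, Z), add(Z, Z)))
  step 1: add(add(S(add(SSZ, SSZ)), SSSZ), add(add(Z, Z), add(Z, Z)))
  step 2: add(S(add(add(SSZ, SSZ), SSSZ)), add(add(Z, Z), add(Z, Z)))
  step 3: S(add(add(add(SSZ, SSZ), SSSZ), add(add(Z, Z), add(Z, Z))))
  step 4: S(add(add(S(add(SZ, SSZ)), SSSZ), add(add(Z, Z), add(Z, Z))))
  step 5: S(add(S(add(add(SZ, SSZ), SSSZ)), add(add(Z, Z), add(Z, Z))))
  step 6: S(S(add(add(add(SZ, SSZ), SSSZ), add(add(Z, Z), add(Z, Z)))))
  step 7: S(S(add(add(S(add(Z, SSZ)), SSSZ), add(add(Z, Z), add(Z, Z)))))
  step 8: S(S(add(S(add(add(Z, SSZ), SSSZ)), add(add(Z, Z), add(Z, Z)))))
  step 9: S(S(S(add(add(add(Z, SSZ), SSSZ), add(add(Z, Z), add(Z, Z))))))
  step 10: S(S(S(add(add(SSZ, SSSZ), add(add(Z, Z), add(Z, Z))))))
  step 11: S(S(S(add(S(add(SZ, SSSZ)), add(add(Z, Z), add(Z, Z))))))
  step 12: S(S(S(S(add(add(SZ, SSSZ), add(add(Z, Z), add(Z, Z)))))))
  step 13: S(S(S(S(add(S(add(Z, SSSZ)), add(add(Z, Z), add(Z, Z)))))))
  step 14: S(S(S(S(S(add(add(Z, SSSZ), add(add(Z, Z), add(Z, Z))))))))
  step 15: S(S(S(S(S(add(SSSZ, add(add(Z, Z), add(Z, Z))))))))
  step 16: S(S(S(S(S(S(add(SSZ, add(add(Z, Z), add(Z, Z)))))))))
  step 17: S(S(S(S(S(S(S(add(SZ, add(add(Z, Z), add(Z, Z))))))))))
  step 18: S(S(S(S(S(S(S(S(add(Z, add(add(Z, Z), add(Z, Z)))))))))))
  step 19: S(S(S(S(S(S(S(S(add(add(Z, Z), add(Z, Z))))))))))
  step 20: S(S(S(S(S(S(S(S(add(Z, add(Z, Z))))))))))
  step 21: S(S(S(S(S(S(S(S(add(Z, Z)))))))))
  step 22: S^8(Z)

Answer: YES — reaches normal form S^8(Z) in 22 ≤ 24 steps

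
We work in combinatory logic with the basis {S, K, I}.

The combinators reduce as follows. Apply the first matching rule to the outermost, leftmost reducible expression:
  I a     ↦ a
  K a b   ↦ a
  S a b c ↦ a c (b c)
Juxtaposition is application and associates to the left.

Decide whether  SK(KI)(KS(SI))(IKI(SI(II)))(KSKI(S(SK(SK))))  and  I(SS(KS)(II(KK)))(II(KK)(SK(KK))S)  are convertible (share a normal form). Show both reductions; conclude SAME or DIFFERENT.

Term A:
  start: SK(KI)(KS(SI))(IKI(SI(II)))(KSKI(S(SK(SK))))
  →1  K(KS(SI))(KI(KS(SI)))(IKI(SI(II)))(KSKI(S(SK(SK))))
  →2  KS(SI)(IKI(SI(II)))(KSKI(S(SK(SK))))
  →3  S(IKI(SI(II)))(KSKI(S(SK(SK))))
  →4  S(KI(SI(II)))(KSKI(S(SK(SK))))
  →5  SI(KSKI(S(SK(SK))))
  →6  SI(SI(S(SK(SK))))

Term B:
  start: I(SS(KS)(II(KK)))(II(KK)(SK(KK))S)
  →1  SS(KS)(II(KK))(II(KK)(SK(KK))S)
  →2  S(II(KK))(KS(II(KK)))(II(KK)(SK(KK))S)
  →3  II(KK)(II(KK)(SK(KK))S)(KS(II(KK))(II(KK)(SK(KK))S))
  →4  I(KK)(II(KK)(SK(KK))S)(KS(II(KK))(II(KK)(SK(KK))S))
  →5  KK(II(KK)(SK(KK))S)(KS(II(KK))(II(KK)(SK(KK))S))
  →6  K(KS(II(KK))(II(KK)(SK(KK))S))
  →7  K(S(II(KK)(SK(KK))S))
  →8  K(S(I(KK)(SK(KK))S))
  →9  K(S(KK(SK(KK))S))
  →10  K(S(KS))

Answer: DIFFERENT — A ⇓ SI(SI(S(SK(SK)))), B ⇓ K(S(KS))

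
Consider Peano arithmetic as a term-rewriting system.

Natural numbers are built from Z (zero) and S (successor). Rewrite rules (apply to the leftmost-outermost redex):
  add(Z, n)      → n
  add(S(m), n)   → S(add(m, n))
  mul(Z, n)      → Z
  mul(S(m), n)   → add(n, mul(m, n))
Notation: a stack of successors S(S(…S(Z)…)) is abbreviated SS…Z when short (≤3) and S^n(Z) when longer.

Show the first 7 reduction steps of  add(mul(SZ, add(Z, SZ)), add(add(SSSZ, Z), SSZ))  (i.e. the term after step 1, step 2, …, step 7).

Answer: after 7 steps: S(add(add(SSSZ, Z), SSZ))

Reduction:
  start: add(mul(SZ, add(Z, SZ)), add(add(SSSZ, Z), SSZ))
  step 1: add(add(add(Z, SZ), mul(Z, add(Z, SZ))), add(add(SSSZ, Z), SSZ))
  step 2: add(add(SZ, mul(Z, add(Z, SZ))), add(add(SSSZ, Z), SSZ))
  step 3: add(S(add(Z, mul(Z, add(Z, SZ)))), add(add(SSSZ, Z), SSZ))
  step 4: S(add(add(Z, mul(Z, add(Z, SZ))), add(add(SSSZ, Z), SSZ)))
  step 5: S(add(mul(Z, add(Z, SZ)), add(add(SSSZ, Z), SSZ)))
  step 6: S(add(Z, add(add(SSSZ, Z), SSZ)))
  step 7: S(add(add(SSSZ, Z), SSZ))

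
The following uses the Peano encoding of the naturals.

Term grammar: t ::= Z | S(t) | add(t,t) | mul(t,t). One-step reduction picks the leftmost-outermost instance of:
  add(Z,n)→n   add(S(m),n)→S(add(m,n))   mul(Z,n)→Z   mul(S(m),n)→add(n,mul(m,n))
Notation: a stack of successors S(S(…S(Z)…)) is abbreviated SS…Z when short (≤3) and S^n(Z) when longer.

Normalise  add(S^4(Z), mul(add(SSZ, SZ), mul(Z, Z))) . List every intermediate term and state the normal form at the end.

Answer: normal form = S^4(Z)  (in 18 steps)

Working:
  start: add(S^4(Z), mul(add(SSZ, SZ), mul(Z, Z)))
  step 1: S(add(SSSZ, mul(add(SSZ, SZ), mul(Z, Z))))
  step 2: S(S(add(SSZ, mul(add(SSZ, SZ), mul(Z, Z)))))
  step 3: S(S(S(add(SZ, mul(add(SSZ, SZ), mul(Z, Z))))))
  step 4: S(S(S(S(add(Z, mul(add(SSZ, SZ), mul(Z, Z)))))))
  step 5: S(S(S(S(mul(add(SSZ, SZ), mul(Z, Z))))))
  step 6: S(S(S(S(mul(S(add(SZ, SZ)), mul(Z, Z))))))
  step 7: S(S(S(S(add(mul(Z, Z), mul(add(SZ, SZ), mul(Z, Z)))))))
  step 8: S(S(S(S(add(Z, mul(add(SZ, SZ), mul(Z, Z)))))))
  step 9: S(S(S(S(mul(add(SZ, SZ), mul(Z, Z))))))
  step 10: S(S(S(S(mul(S(add(Z, SZ)), mul(Z, Z))))))
  step 11: S(S(S(S(add(mul(Z, Z), mul(add(Z, SZ), mul(Z, Z)))))))
  step 12: S(S(S(S(add(Z, mul(add(Z, SZ), mul(Z, Z)))))))
  step 13: S(S(S(S(mul(add(Z, SZ), mul(Z, Z))))))
  step 14: S(S(S(S(mul(SZ, mul(Z, Z))))))
  step 15: S(S(S(S(add(mul(Z, Z), mul(Z, mul(Z, Z)))))))
  step 16: S(S(S(S(add(Z, mul(Z, mul(Z, Z)))))))
  step 17: S(S(S(S(mul(Z, mul(Z, Z))))))
  step 18: S^4(Z)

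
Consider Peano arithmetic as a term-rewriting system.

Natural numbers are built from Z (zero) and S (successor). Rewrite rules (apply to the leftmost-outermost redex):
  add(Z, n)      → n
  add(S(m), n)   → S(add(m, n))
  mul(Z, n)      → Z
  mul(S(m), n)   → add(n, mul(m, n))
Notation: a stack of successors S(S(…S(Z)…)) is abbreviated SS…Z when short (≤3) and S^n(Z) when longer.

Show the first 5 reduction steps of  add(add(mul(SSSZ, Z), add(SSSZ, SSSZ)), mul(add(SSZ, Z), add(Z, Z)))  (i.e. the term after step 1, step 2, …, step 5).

Answer: after 5 steps: add(add(add(Z, mul(Z, Z)), add(SSSZ, SSSZ)), mul(add(SSZ, Z), add(Z, Z)))

Derivation:
  start: add(add(mul(SSSZ, Z), add(SSSZ, SSSZ)), mul(add(SSZ, Z), add(Z, Z)))
  step 1: add(add(add(Z, mul(SSZ, Z)), add(SSSZ, SSSZ)), mul(add(SSZ, Z), add(Z, Z)))
  step 2: add(add(mul(SSZ, Z), add(SSSZ, SSSZ)), mul(add(SSZ, Z), add(Z, Z)))
  step 3: add(add(add(Z, mul(SZ, Z)), add(SSSZ, SSSZ)), mul(add(SSZ, Z), add(Z, Z)))
  step 4: add(add(mul(SZ, Z), add(SSSZ, SSSZ)), mul(add(SSZ, Z), add(Z, Z)))
  step 5: add(add(add(Z, mul(Z, Z)), add(SSSZ, SSSZ)), mul(add(SSZ, Z), add(Z, Z)))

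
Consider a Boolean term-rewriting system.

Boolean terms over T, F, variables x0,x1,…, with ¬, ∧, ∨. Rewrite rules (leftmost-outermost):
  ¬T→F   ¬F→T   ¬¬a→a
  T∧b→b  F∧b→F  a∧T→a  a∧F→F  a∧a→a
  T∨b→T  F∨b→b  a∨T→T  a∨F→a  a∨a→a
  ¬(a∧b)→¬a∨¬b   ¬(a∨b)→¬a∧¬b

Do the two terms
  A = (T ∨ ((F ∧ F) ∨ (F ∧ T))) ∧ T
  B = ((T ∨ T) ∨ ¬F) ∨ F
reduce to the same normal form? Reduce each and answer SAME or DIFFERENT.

Term A:
  start: (T ∨ ((F ∧ F) ∨ (F ∧ T))) ∧ T
  step 1: T ∨ ((F ∧ F) ∨ (F ∧ T))
  step 2: T

Term B:
  start: ((T ∨ T) ∨ ¬F) ∨ F
  step 1: (T ∨ T) ∨ ¬F
  step 2: T ∨ ¬F
  step 3: T

Answer: SAME — A ⇓ T, B ⇓ T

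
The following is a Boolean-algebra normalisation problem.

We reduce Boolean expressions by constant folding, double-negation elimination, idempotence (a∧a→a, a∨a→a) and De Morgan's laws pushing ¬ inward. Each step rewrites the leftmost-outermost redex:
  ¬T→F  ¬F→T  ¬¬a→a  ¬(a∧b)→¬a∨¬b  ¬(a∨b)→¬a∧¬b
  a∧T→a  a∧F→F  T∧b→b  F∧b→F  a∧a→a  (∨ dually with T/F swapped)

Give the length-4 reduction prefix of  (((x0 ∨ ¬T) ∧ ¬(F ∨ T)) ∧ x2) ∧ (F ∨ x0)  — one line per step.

  start: (((x0 ∨ ¬T) ∧ ¬(F ∨ T)) ∧ x2) ∧ (F ∨ x0)
  [1] (((x0 ∨ F) ∧ ¬(F ∨ T)) ∧ x2) ∧ (F ∨ x0)
  [2] ((x0 ∧ ¬(F ∨ T)) ∧ x2) ∧ (F ∨ x0)
  [3] ((x0 ∧ (¬F ∧ ¬T)) ∧ x2) ∧ (F ∨ x0)
  [4] ((x0 ∧ (T ∧ ¬T)) ∧ x2) ∧ (F ∨ x0)

Answer: after 4 steps: ((x0 ∧ (T ∧ ¬T)) ∧ x2) ∧ (F ∨ x0)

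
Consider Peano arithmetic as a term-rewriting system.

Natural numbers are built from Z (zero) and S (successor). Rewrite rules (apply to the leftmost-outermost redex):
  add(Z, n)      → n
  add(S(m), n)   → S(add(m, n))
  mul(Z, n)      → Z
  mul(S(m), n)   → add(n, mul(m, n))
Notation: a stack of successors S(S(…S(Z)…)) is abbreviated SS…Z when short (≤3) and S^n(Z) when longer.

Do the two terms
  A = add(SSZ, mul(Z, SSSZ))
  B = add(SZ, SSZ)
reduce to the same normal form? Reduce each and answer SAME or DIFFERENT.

Answer: DIFFERENT — A ⇓ SSZ, B ⇓ SSSZ

Reduction:
Term A:
  start: add(SSZ, mul(Z, SSSZ))
  →1  S(add(SZ, mul(Z, SSSZ)))
  →2  S(S(add(Z, mul(Z, SSSZ))))
  →3  S(S(mul(Z, SSSZ)))
  →4  SSZ

Term B:
  start: add(SZ, SSZ)
  →1  S(add(Z, SSZ))
  →2  SSSZ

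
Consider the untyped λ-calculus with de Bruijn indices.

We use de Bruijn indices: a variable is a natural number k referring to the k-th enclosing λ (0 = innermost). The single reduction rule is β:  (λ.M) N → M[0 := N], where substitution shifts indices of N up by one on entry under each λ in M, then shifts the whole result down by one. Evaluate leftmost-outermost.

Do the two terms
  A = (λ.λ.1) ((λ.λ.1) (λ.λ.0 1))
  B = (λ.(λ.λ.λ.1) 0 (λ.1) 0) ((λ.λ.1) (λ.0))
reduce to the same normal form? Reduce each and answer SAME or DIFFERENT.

Answer: DIFFERENT — A ⇓ λ.λ.λ.λ.0 1, B ⇓ λ.λ.λ.0

Reduction:
Term A:
  start: (λ.λ.1) ((λ.λ.1) (λ.λ.0 1))
  →1  λ.(λ.λ.1) (λ.λ.0 1)
  →2  λ.λ.λ.λ.0 1

Term B:
  start: (λ.(λ.λ.λ.1) 0 (λ.1) 0) ((λ.λ.1) (λ.0))
  →1  (λ.λ.λ.1) ((λ.λ.1) (λ.0)) (λ.(λ.λ.1) (λ.0)) ((λ.λ.1) (λ.0))
  →2  (λ.λ.1) (λ.(λ.λ.1) (λ.0)) ((λ.λ.1) (λ.0))
  →3  (λ.λ.(λ.λ.1) (λ.0)) ((λ.λ.1) (λ.0))
  →4  λ.(λ.λ.1) (λ.0)
  →5  λ.λ.λ.0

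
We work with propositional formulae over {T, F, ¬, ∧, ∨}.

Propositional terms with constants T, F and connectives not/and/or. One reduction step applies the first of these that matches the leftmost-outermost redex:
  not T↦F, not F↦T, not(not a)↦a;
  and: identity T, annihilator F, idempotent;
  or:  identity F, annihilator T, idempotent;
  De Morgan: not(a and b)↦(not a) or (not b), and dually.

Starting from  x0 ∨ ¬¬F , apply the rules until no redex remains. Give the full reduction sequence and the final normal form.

  start: x0 ∨ ¬¬F
  →1  x0 ∨ F
  →2  x0

Answer: normal form = x0  (in 2 steps)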